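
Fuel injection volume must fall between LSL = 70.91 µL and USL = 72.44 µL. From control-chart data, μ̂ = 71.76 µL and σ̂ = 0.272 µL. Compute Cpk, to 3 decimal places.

Cpu = (USL − μ̂) / (3σ̂) = (72.44 − 71.76) / (3 × 0.272) = 0.8333; Cpl = (μ̂ − LSL) / (3σ̂) = (71.76 − 70.91) / (3 × 0.272) = 1.0417; Cpk = min(Cpu, Cpl) = 0.8333

0.833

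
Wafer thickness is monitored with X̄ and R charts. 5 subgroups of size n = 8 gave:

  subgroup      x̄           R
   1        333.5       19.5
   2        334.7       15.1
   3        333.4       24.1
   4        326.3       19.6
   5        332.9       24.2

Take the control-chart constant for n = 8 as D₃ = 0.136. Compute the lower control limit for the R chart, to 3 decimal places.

2.788

R̄ = (19.5 + 15.1 + 24.1 + 19.6 + 24.2) / 5 = 102.5000 / 5 = 20.5000
LCL_R = D₃·R̄ = 0.136 × 20.5000 = 2.7880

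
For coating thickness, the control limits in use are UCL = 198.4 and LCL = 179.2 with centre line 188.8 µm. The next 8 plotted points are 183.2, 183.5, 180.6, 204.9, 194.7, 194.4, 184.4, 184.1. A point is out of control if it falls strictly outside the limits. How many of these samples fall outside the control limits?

1

Compare each point to [179.2, 198.4]: sample 4 = 204.9 > UCL.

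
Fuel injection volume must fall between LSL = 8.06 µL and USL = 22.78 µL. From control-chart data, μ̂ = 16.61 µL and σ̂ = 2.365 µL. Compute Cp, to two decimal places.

Cp = (USL − LSL) / (6σ̂) = (22.78 − 8.06) / (6 × 2.365) = 14.7200 / 14.1900 = 1.0374

1.04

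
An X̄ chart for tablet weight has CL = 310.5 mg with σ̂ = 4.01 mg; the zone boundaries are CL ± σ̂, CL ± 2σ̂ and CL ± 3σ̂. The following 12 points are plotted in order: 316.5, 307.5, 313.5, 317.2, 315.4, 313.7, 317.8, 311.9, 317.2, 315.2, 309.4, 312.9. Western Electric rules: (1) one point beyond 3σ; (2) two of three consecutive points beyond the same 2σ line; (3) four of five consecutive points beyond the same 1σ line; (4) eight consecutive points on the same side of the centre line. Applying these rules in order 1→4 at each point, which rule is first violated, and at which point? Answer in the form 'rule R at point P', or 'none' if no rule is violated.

rule 4 at point 10

Zone of each point (C = within 1σ̂, B = 1σ̂–2σ̂, A = 2σ̂–3σ̂, * = beyond 3σ̂; sign = side of CL): 1:+B, 2:-C, 3:+C, 4:+B, 5:+B, 6:+C, 7:+B, 8:+C, 9:+B, 10:+B, 11:-C, 12:+C
Rule 4 (eight consecutive points on the same side of the centre line) is satisfied at point 10.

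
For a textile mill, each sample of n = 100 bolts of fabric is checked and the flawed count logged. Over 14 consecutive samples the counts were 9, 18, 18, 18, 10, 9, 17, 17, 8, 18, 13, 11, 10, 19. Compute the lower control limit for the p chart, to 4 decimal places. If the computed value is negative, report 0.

0.0354

p̄ = Σdᵢ / (k·n) = 195 / (14 × 100) = 0.13929
LCL = p̄ − 3·√(p̄(1−p̄)/n) = 0.13929 − 3 × 0.03462 = 0.03541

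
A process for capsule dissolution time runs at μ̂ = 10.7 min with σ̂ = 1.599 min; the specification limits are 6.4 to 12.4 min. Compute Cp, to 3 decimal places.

Cp = (USL − LSL) / (6σ̂) = (12.4 − 6.4) / (6 × 1.599) = 6.0000 / 9.5940 = 0.6254

0.625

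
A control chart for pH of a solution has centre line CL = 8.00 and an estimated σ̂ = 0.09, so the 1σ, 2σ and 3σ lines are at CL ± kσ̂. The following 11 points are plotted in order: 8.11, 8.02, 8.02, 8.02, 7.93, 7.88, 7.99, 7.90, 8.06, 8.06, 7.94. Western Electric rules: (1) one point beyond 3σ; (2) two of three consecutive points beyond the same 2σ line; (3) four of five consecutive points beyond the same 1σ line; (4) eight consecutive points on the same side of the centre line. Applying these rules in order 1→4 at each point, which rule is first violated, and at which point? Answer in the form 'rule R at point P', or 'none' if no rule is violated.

Zone of each point (C = within 1σ̂, B = 1σ̂–2σ̂, A = 2σ̂–3σ̂, * = beyond 3σ̂; sign = side of CL): 1:+B, 2:+C, 3:+C, 4:+C, 5:-C, 6:-B, 7:-C, 8:-B, 9:+C, 10:+C, 11:-C
No rule fires across all 11 points.

none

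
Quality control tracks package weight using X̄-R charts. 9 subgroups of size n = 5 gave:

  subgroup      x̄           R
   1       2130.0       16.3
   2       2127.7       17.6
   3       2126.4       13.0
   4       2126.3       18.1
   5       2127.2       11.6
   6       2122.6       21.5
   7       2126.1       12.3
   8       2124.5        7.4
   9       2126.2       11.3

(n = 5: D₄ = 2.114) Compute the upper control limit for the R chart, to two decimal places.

R̄ = (16.3 + 17.6 + 13.0 + 18.1 + 11.6 + 21.5 + 12.3 + 7.4 + 11.3) / 9 = 129.1000 / 9 = 14.3444
UCL_R = D₄·R̄ = 2.114 × 14.3444 = 30.3242

30.32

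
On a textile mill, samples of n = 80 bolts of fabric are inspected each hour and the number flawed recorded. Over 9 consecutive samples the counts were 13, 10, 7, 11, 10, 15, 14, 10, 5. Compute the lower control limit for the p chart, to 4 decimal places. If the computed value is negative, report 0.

0.0184

p̄ = Σdᵢ / (k·n) = 95 / (9 × 80) = 0.13194
LCL = p̄ − 3·√(p̄(1−p̄)/n) = 0.13194 − 3 × 0.03784 = 0.01843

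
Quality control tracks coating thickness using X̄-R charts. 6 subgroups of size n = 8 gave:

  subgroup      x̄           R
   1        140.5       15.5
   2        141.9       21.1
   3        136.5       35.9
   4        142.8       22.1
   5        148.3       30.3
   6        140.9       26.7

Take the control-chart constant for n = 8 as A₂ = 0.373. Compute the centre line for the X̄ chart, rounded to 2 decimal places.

X̄̄ = (140.5 + 141.9 + 136.5 + 142.8 + 148.3 + 140.9) / 6 = 850.9000 / 6 = 141.8167
CL = X̄̄ = 141.8167

141.82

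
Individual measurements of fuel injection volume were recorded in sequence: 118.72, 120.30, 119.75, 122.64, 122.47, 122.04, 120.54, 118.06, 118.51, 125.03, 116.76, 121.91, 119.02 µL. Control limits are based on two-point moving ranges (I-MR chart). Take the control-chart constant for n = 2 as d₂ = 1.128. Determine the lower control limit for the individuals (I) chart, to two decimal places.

113.16

X̄ = (118.72 + 120.30 + 119.75 + 122.64 + 122.47 + 122.04 + 120.54 + 118.06 + 118.51 + 125.03 + 116.76 + 121.91 + 119.02) / 13 = 120.4423
Moving ranges: 1.58, 0.55, 2.89, 0.17, 0.43, 1.50, 2.48, 0.45, 6.52, 8.27, 5.15, 2.89; M̄R̄ = 32.8800 / 12 = 2.7400
LCL = X̄ − 3·M̄R̄/d₂ = 120.4423 − 3 × 2.7400 / 1.128 = 113.1551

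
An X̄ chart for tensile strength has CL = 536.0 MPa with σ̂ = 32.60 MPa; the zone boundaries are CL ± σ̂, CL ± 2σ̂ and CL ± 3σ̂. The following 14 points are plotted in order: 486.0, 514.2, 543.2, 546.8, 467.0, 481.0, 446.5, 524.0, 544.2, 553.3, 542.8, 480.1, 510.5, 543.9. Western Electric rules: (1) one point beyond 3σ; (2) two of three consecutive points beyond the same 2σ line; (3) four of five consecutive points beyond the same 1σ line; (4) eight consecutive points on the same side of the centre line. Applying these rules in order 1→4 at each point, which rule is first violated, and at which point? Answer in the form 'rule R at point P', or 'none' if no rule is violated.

Zone of each point (C = within 1σ̂, B = 1σ̂–2σ̂, A = 2σ̂–3σ̂, * = beyond 3σ̂; sign = side of CL): 1:-B, 2:-C, 3:+C, 4:+C, 5:-A, 6:-B, 7:-A, 8:-C, 9:+C, 10:+C, 11:+C, 12:-B, 13:-C, 14:+C
Rule 2 (two of three consecutive points beyond the same 2σ limit) is satisfied at point 7.

rule 2 at point 7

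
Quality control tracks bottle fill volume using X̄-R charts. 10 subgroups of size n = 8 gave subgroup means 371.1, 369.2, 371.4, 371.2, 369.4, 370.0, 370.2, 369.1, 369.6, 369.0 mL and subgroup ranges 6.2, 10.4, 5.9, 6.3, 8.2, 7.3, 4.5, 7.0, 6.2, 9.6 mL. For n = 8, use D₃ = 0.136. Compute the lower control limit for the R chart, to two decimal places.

R̄ = (6.2 + 10.4 + 5.9 + 6.3 + 8.2 + 7.3 + 4.5 + 7.0 + 6.2 + 9.6) / 10 = 71.6000 / 10 = 7.1600
LCL_R = D₃·R̄ = 0.136 × 7.1600 = 0.9738

0.97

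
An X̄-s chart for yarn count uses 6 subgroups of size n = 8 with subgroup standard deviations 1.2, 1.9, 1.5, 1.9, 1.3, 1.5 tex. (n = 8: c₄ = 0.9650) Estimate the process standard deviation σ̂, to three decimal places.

1.606

s̄ = (1.2 + 1.9 + 1.5 + 1.9 + 1.3 + 1.5) / 6 = 1.5500
σ̂ = s̄ / c₄ = 1.5500 / 0.9650 = 1.6062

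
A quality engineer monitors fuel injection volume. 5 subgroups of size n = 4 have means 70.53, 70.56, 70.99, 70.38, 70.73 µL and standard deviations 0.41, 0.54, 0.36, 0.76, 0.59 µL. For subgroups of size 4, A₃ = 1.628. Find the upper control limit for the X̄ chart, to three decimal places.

71.504

X̄̄ = (70.53 + 70.56 + 70.99 + 70.38 + 70.73) / 5 = 70.6380
s̄ = (0.41 + 0.54 + 0.36 + 0.76 + 0.59) / 5 = 0.5320
UCL = X̄̄ + A₃·s̄ = 70.6380 + 1.628 × 0.5320 = 71.5041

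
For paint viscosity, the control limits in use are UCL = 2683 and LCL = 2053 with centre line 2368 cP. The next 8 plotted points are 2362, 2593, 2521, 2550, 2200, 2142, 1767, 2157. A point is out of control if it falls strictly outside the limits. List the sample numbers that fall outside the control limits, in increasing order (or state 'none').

Compare each point to [2053, 2683]: sample 7 = 1767 < LCL.

7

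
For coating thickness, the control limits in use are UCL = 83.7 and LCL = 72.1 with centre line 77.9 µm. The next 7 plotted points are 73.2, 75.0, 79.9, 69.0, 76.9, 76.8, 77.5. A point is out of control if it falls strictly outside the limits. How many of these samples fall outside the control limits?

1

Compare each point to [72.1, 83.7]: sample 4 = 69.0 < LCL.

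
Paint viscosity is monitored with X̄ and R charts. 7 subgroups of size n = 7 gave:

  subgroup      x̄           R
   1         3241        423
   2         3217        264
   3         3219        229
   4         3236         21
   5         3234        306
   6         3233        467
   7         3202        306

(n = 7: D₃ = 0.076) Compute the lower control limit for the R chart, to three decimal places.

21.888

R̄ = (423 + 264 + 229 + 21 + 306 + 467 + 306) / 7 = 2016.0000 / 7 = 288.0000
LCL_R = D₃·R̄ = 0.076 × 288.0000 = 21.8880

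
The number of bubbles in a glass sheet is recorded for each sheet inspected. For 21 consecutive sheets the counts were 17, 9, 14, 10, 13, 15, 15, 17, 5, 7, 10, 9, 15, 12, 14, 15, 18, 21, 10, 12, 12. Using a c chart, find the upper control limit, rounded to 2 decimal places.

23.61

c̄ = (17 + 9 + 14 + 10 + 13 + 15 + 15 + 17 + 5 + 7 + 10 + 9 + 15 + 12 + 14 + 15 + 18 + 21 + 10 + 12 + 12) / 21 = 270 / 21 = 12.8571
UCL = c̄ + 3√c̄ = 12.8571 + 3 × √12.8571 = 12.8571 + 3 × 3.5857 = 23.6142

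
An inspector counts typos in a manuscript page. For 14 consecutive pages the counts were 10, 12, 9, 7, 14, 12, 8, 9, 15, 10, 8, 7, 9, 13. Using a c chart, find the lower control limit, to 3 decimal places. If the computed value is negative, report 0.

c̄ = (10 + 12 + 9 + 7 + 14 + 12 + 8 + 9 + 15 + 10 + 8 + 7 + 9 + 13) / 14 = 143 / 14 = 10.2143
LCL = c̄ − 3√c̄ = 10.2143 − 3 × 3.1960 = 0.6263

0.626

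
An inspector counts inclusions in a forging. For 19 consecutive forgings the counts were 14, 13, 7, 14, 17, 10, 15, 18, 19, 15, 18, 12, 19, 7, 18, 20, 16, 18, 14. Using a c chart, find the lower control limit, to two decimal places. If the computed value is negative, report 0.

3.35

c̄ = (14 + 13 + 7 + 14 + 17 + 10 + 15 + 18 + 19 + 15 + 18 + 12 + 19 + 7 + 18 + 20 + 16 + 18 + 14) / 19 = 284 / 19 = 14.9474
LCL = c̄ − 3√c̄ = 14.9474 − 3 × 3.8662 = 3.3488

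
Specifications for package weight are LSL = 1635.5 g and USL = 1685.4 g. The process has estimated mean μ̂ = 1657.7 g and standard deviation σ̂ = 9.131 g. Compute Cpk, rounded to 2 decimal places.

0.81

Cpu = (USL − μ̂) / (3σ̂) = (1685.4 − 1657.7) / (3 × 9.131) = 1.0112; Cpl = (μ̂ − LSL) / (3σ̂) = (1657.7 − 1635.5) / (3 × 9.131) = 0.8104; Cpk = min(Cpu, Cpl) = 0.8104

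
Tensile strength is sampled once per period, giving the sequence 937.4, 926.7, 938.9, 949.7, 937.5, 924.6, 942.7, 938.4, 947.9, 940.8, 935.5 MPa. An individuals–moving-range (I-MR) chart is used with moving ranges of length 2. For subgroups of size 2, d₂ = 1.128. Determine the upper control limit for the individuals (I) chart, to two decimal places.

X̄ = (937.4 + 926.7 + 938.9 + 949.7 + 937.5 + 924.6 + 942.7 + 938.4 + 947.9 + 940.8 + 935.5) / 11 = 938.1909
Moving ranges: 10.7, 12.2, 10.8, 12.2, 12.9, 18.1, 4.3, 9.5, 7.1, 5.3; M̄R̄ = 103.1000 / 10 = 10.3100
UCL = X̄ + 3·M̄R̄/d₂ = 938.1909 + 3 × 10.3100 / 1.128 = 965.6111

965.61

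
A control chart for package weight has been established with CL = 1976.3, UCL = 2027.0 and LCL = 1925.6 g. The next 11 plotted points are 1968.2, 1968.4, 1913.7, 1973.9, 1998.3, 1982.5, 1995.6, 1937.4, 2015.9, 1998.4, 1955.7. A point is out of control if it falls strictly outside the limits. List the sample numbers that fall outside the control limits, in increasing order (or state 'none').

Compare each point to [1925.6, 2027.0]: sample 3 = 1913.7 < LCL.

3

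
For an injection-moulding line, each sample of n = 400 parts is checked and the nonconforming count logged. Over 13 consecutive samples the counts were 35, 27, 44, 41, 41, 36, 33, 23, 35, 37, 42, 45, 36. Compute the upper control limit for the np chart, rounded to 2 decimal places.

53.82

p̄ = Σdᵢ / (k·n) = 475 / (13 × 400) = 0.09135
UCL = np̄ + 3·√(np̄(1−p̄)) = 36.5385 + 3 × √(36.5385×0.90865) = 36.5385 + 3 × 5.7620 = 53.8245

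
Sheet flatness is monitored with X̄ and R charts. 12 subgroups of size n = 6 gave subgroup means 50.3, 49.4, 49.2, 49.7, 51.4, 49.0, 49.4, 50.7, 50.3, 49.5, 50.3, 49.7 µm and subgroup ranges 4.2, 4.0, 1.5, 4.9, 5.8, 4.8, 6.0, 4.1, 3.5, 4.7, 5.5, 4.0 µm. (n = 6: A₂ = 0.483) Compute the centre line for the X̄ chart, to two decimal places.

49.91

X̄̄ = (50.3 + 49.4 + 49.2 + 49.7 + 51.4 + 49.0 + 49.4 + 50.7 + 50.3 + 49.5 + 50.3 + 49.7) / 12 = 598.9000 / 12 = 49.9083
CL = X̄̄ = 49.9083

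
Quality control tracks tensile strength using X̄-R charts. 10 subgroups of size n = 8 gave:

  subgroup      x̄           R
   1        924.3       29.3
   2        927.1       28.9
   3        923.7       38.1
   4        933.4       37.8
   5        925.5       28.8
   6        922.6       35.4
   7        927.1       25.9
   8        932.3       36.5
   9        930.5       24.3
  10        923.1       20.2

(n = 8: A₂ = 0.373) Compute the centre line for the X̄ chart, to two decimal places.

926.96

X̄̄ = (924.3 + 927.1 + 923.7 + 933.4 + 925.5 + 922.6 + 927.1 + 932.3 + 930.5 + 923.1) / 10 = 9269.6000 / 10 = 926.9600
CL = X̄̄ = 926.9600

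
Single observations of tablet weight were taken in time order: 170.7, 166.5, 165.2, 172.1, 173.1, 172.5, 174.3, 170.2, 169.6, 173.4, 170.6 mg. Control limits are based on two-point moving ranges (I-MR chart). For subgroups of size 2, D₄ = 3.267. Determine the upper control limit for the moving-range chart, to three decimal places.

8.854

Moving ranges: 4.2, 1.3, 6.9, 1.0, 0.6, 1.8, 4.1, 0.6, 3.8, 2.8; M̄R̄ = 27.1000 / 10 = 2.7100
UCL_MR = D₄·M̄R̄ = 3.267 × 2.7100 = 8.8536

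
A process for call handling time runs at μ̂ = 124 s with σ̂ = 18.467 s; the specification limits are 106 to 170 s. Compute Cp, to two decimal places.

Cp = (USL − LSL) / (6σ̂) = (170 − 106) / (6 × 18.467) = 64.0000 / 110.8020 = 0.5776

0.58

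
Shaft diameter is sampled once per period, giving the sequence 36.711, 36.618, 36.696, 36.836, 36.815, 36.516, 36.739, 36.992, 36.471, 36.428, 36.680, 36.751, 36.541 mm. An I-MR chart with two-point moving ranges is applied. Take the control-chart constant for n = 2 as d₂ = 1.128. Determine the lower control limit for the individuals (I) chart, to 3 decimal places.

36.188

X̄ = (36.711 + 36.618 + 36.696 + 36.836 + 36.815 + 36.516 + 36.739 + 36.992 + 36.471 + 36.428 + 36.680 + 36.751 + 36.541) / 13 = 36.6765
Moving ranges: 0.093, 0.078, 0.140, 0.021, 0.299, 0.223, 0.253, 0.521, 0.043, 0.252, 0.071, 0.210; M̄R̄ = 2.2040 / 12 = 0.1837
LCL = X̄ − 3·M̄R̄/d₂ = 36.6765 − 3 × 0.1837 / 1.128 = 36.1880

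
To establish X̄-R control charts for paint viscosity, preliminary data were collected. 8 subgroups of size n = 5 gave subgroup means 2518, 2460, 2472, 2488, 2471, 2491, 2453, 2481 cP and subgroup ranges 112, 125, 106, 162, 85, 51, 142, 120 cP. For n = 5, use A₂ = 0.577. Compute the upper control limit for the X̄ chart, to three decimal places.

2544.379

X̄̄ = (2518 + 2460 + 2472 + 2488 + 2471 + 2491 + 2453 + 2481) / 8 = 19834.0000 / 8 = 2479.2500
R̄ = (112 + 125 + 106 + 162 + 85 + 51 + 142 + 120) / 8 = 903.0000 / 8 = 112.8750
UCL = X̄̄ + A₂·R̄ = 2479.2500 + 0.577 × 112.8750 = 2544.3789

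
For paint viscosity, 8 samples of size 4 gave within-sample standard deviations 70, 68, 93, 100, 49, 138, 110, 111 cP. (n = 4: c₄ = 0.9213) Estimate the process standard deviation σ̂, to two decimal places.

s̄ = (70 + 68 + 93 + 100 + 49 + 138 + 110 + 111) / 8 = 92.3750
σ̂ = s̄ / c₄ = 92.3750 / 0.9213 = 100.2659

100.27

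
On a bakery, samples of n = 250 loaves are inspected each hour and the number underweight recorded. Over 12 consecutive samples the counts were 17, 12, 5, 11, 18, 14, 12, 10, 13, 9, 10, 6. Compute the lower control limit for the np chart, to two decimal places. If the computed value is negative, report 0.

1.51

p̄ = Σdᵢ / (k·n) = 137 / (12 × 250) = 0.04567
LCL = np̄ − 3·√(np̄(1−p̄)) = 11.4167 − 3 × 3.3008 = 1.5143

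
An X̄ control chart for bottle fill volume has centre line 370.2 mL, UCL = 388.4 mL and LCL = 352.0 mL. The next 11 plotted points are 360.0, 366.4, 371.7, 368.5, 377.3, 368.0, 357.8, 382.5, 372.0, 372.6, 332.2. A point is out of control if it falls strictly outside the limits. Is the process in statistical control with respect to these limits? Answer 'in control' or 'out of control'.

Compare each point to [352.0, 388.4]: sample 11 = 332.2 < LCL.

out of control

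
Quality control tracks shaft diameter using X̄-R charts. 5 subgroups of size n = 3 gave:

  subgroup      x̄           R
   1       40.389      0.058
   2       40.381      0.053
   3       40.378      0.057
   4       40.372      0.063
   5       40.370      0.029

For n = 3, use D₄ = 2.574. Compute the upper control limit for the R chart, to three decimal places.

0.134

R̄ = (0.058 + 0.053 + 0.057 + 0.063 + 0.029) / 5 = 0.2600 / 5 = 0.0520
UCL_R = D₄·R̄ = 2.574 × 0.0520 = 0.1338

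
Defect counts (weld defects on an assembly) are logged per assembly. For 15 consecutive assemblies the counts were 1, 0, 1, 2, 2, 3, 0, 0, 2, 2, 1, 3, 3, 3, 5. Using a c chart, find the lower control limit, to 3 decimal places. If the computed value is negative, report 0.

c̄ = (1 + 0 + 1 + 2 + 2 + 3 + 0 + 0 + 2 + 2 + 1 + 3 + 3 + 3 + 5) / 15 = 28 / 15 = 1.8667
LCL = c̄ − 3√c̄ = 1.8667 − 3 × 1.3663 = -2.2321 → 0 (cannot be negative)

0.000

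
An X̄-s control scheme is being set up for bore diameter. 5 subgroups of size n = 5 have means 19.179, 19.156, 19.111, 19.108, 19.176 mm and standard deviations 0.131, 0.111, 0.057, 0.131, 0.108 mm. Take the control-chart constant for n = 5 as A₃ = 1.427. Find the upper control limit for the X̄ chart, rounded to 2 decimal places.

19.30

X̄̄ = (19.179 + 19.156 + 19.111 + 19.108 + 19.176) / 5 = 19.1460
s̄ = (0.131 + 0.111 + 0.057 + 0.131 + 0.108) / 5 = 0.1076
UCL = X̄̄ + A₃·s̄ = 19.1460 + 1.427 × 0.1076 = 19.2995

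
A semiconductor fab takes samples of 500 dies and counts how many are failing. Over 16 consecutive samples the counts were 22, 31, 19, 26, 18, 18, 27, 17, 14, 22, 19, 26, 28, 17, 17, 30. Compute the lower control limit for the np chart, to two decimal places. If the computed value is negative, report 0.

p̄ = Σdᵢ / (k·n) = 351 / (16 × 500) = 0.04387
LCL = np̄ − 3·√(np̄(1−p̄)) = 21.9375 − 3 × 4.5798 = 8.1980

8.20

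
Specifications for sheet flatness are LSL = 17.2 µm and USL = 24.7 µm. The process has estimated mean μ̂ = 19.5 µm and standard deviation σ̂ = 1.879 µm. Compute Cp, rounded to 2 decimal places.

Cp = (USL − LSL) / (6σ̂) = (24.7 − 17.2) / (6 × 1.879) = 7.5000 / 11.2740 = 0.6652

0.67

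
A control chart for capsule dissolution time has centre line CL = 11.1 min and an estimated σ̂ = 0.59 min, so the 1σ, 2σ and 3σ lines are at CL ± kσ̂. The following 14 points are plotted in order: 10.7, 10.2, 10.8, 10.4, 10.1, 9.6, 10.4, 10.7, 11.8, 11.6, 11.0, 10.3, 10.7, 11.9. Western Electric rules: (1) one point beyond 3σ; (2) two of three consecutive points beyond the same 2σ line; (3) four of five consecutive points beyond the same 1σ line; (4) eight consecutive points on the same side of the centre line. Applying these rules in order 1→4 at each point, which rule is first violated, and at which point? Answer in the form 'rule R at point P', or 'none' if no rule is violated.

rule 3 at point 6

Zone of each point (C = within 1σ̂, B = 1σ̂–2σ̂, A = 2σ̂–3σ̂, * = beyond 3σ̂; sign = side of CL): 1:-C, 2:-B, 3:-C, 4:-B, 5:-B, 6:-A, 7:-B, 8:-C, 9:+B, 10:+C, 11:-C, 12:-B, 13:-C, 14:+B
Rule 3 (four of five consecutive points beyond the same 1σ limit) is satisfied at point 6.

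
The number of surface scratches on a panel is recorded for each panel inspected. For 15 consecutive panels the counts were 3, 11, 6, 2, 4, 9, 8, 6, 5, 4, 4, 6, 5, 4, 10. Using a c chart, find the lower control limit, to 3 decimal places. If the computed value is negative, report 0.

0.000

c̄ = (3 + 11 + 6 + 2 + 4 + 9 + 8 + 6 + 5 + 4 + 4 + 6 + 5 + 4 + 10) / 15 = 87 / 15 = 5.8000
LCL = c̄ − 3√c̄ = 5.8000 − 3 × 2.4083 = -1.4250 → 0 (cannot be negative)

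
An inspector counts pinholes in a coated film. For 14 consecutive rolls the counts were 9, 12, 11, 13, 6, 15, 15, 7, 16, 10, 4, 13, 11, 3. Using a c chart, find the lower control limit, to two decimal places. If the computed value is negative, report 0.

0.70

c̄ = (9 + 12 + 11 + 13 + 6 + 15 + 15 + 7 + 16 + 10 + 4 + 13 + 11 + 3) / 14 = 145 / 14 = 10.3571
LCL = c̄ − 3√c̄ = 10.3571 − 3 × 3.2183 = 0.7024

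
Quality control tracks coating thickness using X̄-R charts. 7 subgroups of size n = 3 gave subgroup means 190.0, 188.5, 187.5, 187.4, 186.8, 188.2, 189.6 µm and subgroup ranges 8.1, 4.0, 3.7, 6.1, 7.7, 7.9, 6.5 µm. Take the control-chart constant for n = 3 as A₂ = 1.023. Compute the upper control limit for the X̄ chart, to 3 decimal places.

X̄̄ = (190.0 + 188.5 + 187.5 + 187.4 + 186.8 + 188.2 + 189.6) / 7 = 1318.0000 / 7 = 188.2857
R̄ = (8.1 + 4.0 + 3.7 + 6.1 + 7.7 + 7.9 + 6.5) / 7 = 44.0000 / 7 = 6.2857
UCL = X̄̄ + A₂·R̄ = 188.2857 + 1.023 × 6.2857 = 194.7160

194.716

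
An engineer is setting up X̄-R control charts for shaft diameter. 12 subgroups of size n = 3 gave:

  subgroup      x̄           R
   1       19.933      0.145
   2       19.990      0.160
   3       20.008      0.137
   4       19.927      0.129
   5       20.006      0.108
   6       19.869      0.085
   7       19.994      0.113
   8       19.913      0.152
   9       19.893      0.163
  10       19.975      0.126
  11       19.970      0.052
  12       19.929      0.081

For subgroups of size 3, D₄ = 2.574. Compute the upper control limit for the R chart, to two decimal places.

0.31

R̄ = (0.145 + 0.160 + 0.137 + 0.129 + 0.108 + 0.085 + 0.113 + 0.152 + 0.163 + 0.126 + 0.052 + 0.081) / 12 = 1.4510 / 12 = 0.1209
UCL_R = D₄·R̄ = 2.574 × 0.1209 = 0.3112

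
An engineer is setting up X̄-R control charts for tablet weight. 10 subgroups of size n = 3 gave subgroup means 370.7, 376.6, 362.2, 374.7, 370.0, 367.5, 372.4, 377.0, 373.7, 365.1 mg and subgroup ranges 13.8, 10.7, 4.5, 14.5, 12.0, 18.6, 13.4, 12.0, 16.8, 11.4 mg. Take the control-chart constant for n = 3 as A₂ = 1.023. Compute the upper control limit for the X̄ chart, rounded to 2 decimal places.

X̄̄ = (370.7 + 376.6 + 362.2 + 374.7 + 370.0 + 367.5 + 372.4 + 377.0 + 373.7 + 365.1) / 10 = 3709.9000 / 10 = 370.9900
R̄ = (13.8 + 10.7 + 4.5 + 14.5 + 12.0 + 18.6 + 13.4 + 12.0 + 16.8 + 11.4) / 10 = 127.7000 / 10 = 12.7700
UCL = X̄̄ + A₂·R̄ = 370.9900 + 1.023 × 12.7700 = 384.0537

384.05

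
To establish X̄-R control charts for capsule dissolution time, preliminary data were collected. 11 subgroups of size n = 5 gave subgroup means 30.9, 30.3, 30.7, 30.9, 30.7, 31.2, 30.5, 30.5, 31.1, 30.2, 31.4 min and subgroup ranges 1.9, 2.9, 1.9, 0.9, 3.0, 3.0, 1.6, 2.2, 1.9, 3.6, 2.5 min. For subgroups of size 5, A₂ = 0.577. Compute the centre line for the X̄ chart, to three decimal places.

X̄̄ = (30.9 + 30.3 + 30.7 + 30.9 + 30.7 + 31.2 + 30.5 + 30.5 + 31.1 + 30.2 + 31.4) / 11 = 338.4000 / 11 = 30.7636
CL = X̄̄ = 30.7636

30.764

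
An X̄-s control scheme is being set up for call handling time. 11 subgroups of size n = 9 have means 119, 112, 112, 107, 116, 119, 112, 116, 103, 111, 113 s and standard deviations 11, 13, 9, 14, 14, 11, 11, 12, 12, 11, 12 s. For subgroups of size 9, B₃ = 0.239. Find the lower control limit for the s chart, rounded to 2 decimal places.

s̄ = (11 + 13 + 9 + 14 + 14 + 11 + 11 + 12 + 12 + 11 + 12) / 11 = 11.8182
LCL_s = B₃·s̄ = 0.239 × 11.8182 = 2.8245

2.82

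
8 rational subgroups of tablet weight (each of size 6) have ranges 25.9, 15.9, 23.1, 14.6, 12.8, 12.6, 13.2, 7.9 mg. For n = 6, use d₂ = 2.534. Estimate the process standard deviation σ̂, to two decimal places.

R̄ = (25.9 + 15.9 + 23.1 + 14.6 + 12.8 + 12.6 + 13.2 + 7.9) / 8 = 15.7500
σ̂ = R̄ / d₂ = 15.7500 / 2.534 = 6.2155

6.22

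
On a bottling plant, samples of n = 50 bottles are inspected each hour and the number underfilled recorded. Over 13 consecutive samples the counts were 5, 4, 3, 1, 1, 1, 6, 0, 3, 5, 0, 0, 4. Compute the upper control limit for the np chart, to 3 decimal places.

p̄ = Σdᵢ / (k·n) = 33 / (13 × 50) = 0.05077
UCL = np̄ + 3·√(np̄(1−p̄)) = 2.5385 + 3 × √(2.5385×0.94923) = 2.5385 + 3 × 1.5523 = 7.1953

7.195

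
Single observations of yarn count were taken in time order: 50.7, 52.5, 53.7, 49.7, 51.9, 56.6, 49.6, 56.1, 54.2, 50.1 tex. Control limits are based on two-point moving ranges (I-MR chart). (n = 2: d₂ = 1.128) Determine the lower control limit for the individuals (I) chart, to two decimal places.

X̄ = (50.7 + 52.5 + 53.7 + 49.7 + 51.9 + 56.6 + 49.6 + 56.1 + 54.2 + 50.1) / 10 = 52.5100
Moving ranges: 1.8, 1.2, 4.0, 2.2, 4.7, 7.0, 6.5, 1.9, 4.1; M̄R̄ = 33.4000 / 9 = 3.7111
LCL = X̄ − 3·M̄R̄/d₂ = 52.5100 − 3 × 3.7111 / 1.128 = 42.6400

42.64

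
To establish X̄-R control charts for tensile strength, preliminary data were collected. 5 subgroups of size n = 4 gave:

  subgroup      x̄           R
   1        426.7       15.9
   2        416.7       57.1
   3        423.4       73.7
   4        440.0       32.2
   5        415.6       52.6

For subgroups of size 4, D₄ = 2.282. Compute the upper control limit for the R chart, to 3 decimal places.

105.657

R̄ = (15.9 + 57.1 + 73.7 + 32.2 + 52.6) / 5 = 231.5000 / 5 = 46.3000
UCL_R = D₄·R̄ = 2.282 × 46.3000 = 105.6566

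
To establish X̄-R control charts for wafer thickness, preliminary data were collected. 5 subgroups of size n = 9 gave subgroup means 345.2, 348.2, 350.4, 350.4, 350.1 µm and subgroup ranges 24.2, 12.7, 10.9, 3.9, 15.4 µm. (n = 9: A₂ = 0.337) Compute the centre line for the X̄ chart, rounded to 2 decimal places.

X̄̄ = (345.2 + 348.2 + 350.4 + 350.4 + 350.1) / 5 = 1744.3000 / 5 = 348.8600
CL = X̄̄ = 348.8600

348.86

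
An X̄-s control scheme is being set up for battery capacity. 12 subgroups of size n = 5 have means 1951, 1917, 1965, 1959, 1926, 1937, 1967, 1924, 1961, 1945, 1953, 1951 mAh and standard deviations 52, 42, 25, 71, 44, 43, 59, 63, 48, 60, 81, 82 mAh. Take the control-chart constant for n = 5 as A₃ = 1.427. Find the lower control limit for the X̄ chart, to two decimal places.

X̄̄ = (1951 + 1917 + 1965 + 1959 + 1926 + 1937 + 1967 + 1924 + 1961 + 1945 + 1953 + 1951) / 12 = 1946.3333
s̄ = (52 + 42 + 25 + 71 + 44 + 43 + 59 + 63 + 48 + 60 + 81 + 82) / 12 = 55.8333
LCL = X̄̄ − A₃·s̄ = 1946.3333 − 1.427 × 55.8333 = 1866.6592

1866.66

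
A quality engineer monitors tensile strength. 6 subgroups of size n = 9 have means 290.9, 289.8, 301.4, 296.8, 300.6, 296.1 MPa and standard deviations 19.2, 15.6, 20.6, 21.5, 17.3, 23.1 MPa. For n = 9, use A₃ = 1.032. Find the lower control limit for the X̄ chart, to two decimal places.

X̄̄ = (290.9 + 289.8 + 301.4 + 296.8 + 300.6 + 296.1) / 6 = 295.9333
s̄ = (19.2 + 15.6 + 20.6 + 21.5 + 17.3 + 23.1) / 6 = 19.5500
LCL = X̄̄ − A₃·s̄ = 295.9333 − 1.032 × 19.5500 = 275.7577

275.76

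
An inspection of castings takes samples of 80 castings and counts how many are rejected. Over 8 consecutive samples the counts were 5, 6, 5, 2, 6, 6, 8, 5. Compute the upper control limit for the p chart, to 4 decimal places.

p̄ = Σdᵢ / (k·n) = 43 / (8 × 80) = 0.06719
UCL = p̄ + 3·√(p̄(1−p̄)/n) = 0.06719 + 3 × √(0.06719×0.93281/80) = 0.06719 + 3 × 0.02799 = 0.15116

0.1512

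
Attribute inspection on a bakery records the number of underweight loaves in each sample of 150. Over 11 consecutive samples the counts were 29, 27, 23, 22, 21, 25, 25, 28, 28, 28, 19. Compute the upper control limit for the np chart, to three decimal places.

38.693

p̄ = Σdᵢ / (k·n) = 275 / (11 × 150) = 0.16667
UCL = np̄ + 3·√(np̄(1−p̄)) = 25.0000 + 3 × √(25.0000×0.83333) = 25.0000 + 3 × 4.5644 = 38.6931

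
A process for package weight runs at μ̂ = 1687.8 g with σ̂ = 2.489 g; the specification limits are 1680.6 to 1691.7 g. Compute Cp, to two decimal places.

0.74

Cp = (USL − LSL) / (6σ̂) = (1691.7 − 1680.6) / (6 × 2.489) = 11.1000 / 14.9340 = 0.7433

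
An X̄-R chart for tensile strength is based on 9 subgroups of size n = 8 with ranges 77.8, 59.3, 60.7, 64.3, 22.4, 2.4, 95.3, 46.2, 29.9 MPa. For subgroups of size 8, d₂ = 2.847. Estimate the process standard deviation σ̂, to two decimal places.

17.89

R̄ = (77.8 + 59.3 + 60.7 + 64.3 + 22.4 + 2.4 + 95.3 + 46.2 + 29.9) / 9 = 50.9222
σ̂ = R̄ / d₂ = 50.9222 / 2.847 = 17.8863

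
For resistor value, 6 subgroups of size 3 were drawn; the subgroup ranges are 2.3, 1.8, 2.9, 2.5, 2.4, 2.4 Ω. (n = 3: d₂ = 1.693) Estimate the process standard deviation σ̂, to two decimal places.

1.41

R̄ = (2.3 + 1.8 + 2.9 + 2.5 + 2.4 + 2.4) / 6 = 2.3833
σ̂ = R̄ / d₂ = 2.3833 / 1.693 = 1.4078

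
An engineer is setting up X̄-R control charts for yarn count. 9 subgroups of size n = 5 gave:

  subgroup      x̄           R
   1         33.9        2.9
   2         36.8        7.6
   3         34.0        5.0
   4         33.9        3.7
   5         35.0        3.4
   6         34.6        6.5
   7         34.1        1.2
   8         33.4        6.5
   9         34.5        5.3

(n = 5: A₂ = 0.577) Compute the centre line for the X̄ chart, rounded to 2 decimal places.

X̄̄ = (33.9 + 36.8 + 34.0 + 33.9 + 35.0 + 34.6 + 34.1 + 33.4 + 34.5) / 9 = 310.2000 / 9 = 34.4667
CL = X̄̄ = 34.4667

34.47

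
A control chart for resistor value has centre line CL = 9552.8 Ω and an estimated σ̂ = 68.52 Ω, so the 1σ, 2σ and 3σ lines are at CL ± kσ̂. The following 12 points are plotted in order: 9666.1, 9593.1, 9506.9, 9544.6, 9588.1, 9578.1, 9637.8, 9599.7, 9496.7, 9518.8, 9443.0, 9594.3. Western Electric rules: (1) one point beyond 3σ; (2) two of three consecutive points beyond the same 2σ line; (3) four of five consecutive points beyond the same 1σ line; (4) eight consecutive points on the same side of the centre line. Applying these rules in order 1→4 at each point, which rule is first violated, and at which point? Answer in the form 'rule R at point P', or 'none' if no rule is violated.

none

Zone of each point (C = within 1σ̂, B = 1σ̂–2σ̂, A = 2σ̂–3σ̂, * = beyond 3σ̂; sign = side of CL): 1:+B, 2:+C, 3:-C, 4:-C, 5:+C, 6:+C, 7:+B, 8:+C, 9:-C, 10:-C, 11:-B, 12:+C
No rule fires across all 12 points.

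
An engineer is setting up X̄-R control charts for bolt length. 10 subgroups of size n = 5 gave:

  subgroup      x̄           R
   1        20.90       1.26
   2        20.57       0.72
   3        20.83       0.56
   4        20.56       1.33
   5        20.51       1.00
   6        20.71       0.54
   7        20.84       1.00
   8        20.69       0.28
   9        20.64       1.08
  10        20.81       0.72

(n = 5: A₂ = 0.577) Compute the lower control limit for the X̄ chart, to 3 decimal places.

20.216

X̄̄ = (20.90 + 20.57 + 20.83 + 20.56 + 20.51 + 20.71 + 20.84 + 20.69 + 20.64 + 20.81) / 10 = 207.0600 / 10 = 20.7060
R̄ = (1.26 + 0.72 + 0.56 + 1.33 + 1.00 + 0.54 + 1.00 + 0.28 + 1.08 + 0.72) / 10 = 8.4900 / 10 = 0.8490
LCL = X̄̄ − A₂·R̄ = 20.7060 − 0.577 × 0.8490 = 20.2161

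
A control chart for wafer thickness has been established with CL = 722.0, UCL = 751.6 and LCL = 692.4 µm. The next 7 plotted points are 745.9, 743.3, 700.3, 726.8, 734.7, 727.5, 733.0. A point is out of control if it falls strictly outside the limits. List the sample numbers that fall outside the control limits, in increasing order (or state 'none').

none

All 7 points lie within [692.4, 751.6].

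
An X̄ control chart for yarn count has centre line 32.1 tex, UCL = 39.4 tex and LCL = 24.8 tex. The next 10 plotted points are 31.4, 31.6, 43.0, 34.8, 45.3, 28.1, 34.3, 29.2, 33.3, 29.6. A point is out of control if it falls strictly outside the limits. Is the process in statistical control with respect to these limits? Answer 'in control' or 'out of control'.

Compare each point to [24.8, 39.4]: sample 3 = 43.0 > UCL; sample 5 = 45.3 > UCL.

out of control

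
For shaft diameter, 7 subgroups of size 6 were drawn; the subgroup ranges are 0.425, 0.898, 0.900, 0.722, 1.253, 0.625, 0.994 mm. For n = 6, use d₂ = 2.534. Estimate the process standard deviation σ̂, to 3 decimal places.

R̄ = (0.425 + 0.898 + 0.900 + 0.722 + 1.253 + 0.625 + 0.994) / 7 = 0.8310
σ̂ = R̄ / d₂ = 0.8310 / 2.534 = 0.3279

0.328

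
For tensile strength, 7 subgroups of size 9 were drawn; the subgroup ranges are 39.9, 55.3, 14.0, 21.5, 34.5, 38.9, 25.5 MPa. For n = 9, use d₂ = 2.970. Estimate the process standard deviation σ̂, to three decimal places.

11.044

R̄ = (39.9 + 55.3 + 14.0 + 21.5 + 34.5 + 38.9 + 25.5) / 7 = 32.8000
σ̂ = R̄ / d₂ = 32.8000 / 2.970 = 11.0438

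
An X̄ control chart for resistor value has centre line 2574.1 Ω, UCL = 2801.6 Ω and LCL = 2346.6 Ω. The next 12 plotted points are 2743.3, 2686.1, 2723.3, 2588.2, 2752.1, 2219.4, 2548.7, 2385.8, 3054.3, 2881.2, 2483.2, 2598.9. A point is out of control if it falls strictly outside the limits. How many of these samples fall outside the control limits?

Compare each point to [2346.6, 2801.6]: sample 6 = 2219.4 < LCL; sample 9 = 3054.3 > UCL; sample 10 = 2881.2 > UCL.

3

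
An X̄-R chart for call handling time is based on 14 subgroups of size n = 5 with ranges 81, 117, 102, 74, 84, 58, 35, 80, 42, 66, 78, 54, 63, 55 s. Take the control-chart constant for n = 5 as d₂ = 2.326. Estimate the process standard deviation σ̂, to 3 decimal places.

R̄ = (81 + 117 + 102 + 74 + 84 + 58 + 35 + 80 + 42 + 66 + 78 + 54 + 63 + 55) / 14 = 70.6429
σ̂ = R̄ / d₂ = 70.6429 / 2.326 = 30.3710

30.371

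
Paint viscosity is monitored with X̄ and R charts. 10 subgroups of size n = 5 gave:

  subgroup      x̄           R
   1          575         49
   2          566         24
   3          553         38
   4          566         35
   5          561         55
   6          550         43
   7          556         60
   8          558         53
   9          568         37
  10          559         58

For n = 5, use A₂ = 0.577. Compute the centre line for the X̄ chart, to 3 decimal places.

561.200

X̄̄ = (575 + 566 + 553 + 566 + 561 + 550 + 556 + 558 + 568 + 559) / 10 = 5612.0000 / 10 = 561.2000
CL = X̄̄ = 561.2000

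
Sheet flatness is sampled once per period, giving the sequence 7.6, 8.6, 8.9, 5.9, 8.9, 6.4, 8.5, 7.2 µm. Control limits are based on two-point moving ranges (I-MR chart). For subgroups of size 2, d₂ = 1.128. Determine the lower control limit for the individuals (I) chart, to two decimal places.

X̄ = (7.6 + 8.6 + 8.9 + 5.9 + 8.9 + 6.4 + 8.5 + 7.2) / 8 = 7.7500
Moving ranges: 1.0, 0.3, 3.0, 3.0, 2.5, 2.1, 1.3; M̄R̄ = 13.2000 / 7 = 1.8857
LCL = X̄ − 3·M̄R̄/d₂ = 7.7500 − 3 × 1.8857 / 1.128 = 2.7348

2.73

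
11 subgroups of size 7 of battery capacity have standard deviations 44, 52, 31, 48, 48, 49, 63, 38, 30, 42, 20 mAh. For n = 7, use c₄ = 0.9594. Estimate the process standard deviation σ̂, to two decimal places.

s̄ = (44 + 52 + 31 + 48 + 48 + 49 + 63 + 38 + 30 + 42 + 20) / 11 = 42.2727
σ̂ = s̄ / c₄ = 42.2727 / 0.9594 = 44.0616

44.06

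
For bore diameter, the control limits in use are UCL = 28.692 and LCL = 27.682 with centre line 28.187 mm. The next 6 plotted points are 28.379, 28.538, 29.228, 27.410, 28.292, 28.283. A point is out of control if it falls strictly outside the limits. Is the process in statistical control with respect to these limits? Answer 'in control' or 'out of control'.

Compare each point to [27.682, 28.692]: sample 3 = 29.228 > UCL; sample 4 = 27.410 < LCL.

out of control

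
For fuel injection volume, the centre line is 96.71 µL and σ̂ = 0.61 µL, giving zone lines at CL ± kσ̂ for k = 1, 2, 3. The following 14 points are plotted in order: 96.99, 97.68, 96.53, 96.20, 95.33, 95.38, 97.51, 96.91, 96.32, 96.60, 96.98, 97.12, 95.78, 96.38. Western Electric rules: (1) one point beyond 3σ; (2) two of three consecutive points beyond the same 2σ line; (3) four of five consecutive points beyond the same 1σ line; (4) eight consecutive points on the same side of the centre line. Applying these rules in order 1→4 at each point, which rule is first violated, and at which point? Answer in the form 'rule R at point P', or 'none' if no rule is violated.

rule 2 at point 6

Zone of each point (C = within 1σ̂, B = 1σ̂–2σ̂, A = 2σ̂–3σ̂, * = beyond 3σ̂; sign = side of CL): 1:+C, 2:+B, 3:-C, 4:-C, 5:-A, 6:-A, 7:+B, 8:+C, 9:-C, 10:-C, 11:+C, 12:+C, 13:-B, 14:-C
Rule 2 (two of three consecutive points beyond the same 2σ limit) is satisfied at point 6.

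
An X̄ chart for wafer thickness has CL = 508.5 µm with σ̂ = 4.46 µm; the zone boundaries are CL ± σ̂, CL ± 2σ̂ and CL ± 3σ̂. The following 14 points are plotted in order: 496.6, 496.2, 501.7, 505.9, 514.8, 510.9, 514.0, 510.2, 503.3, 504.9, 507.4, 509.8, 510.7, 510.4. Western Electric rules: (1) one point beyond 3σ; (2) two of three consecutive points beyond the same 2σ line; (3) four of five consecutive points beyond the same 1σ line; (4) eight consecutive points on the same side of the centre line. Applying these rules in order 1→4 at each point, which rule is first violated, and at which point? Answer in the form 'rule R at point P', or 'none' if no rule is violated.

rule 2 at point 2

Zone of each point (C = within 1σ̂, B = 1σ̂–2σ̂, A = 2σ̂–3σ̂, * = beyond 3σ̂; sign = side of CL): 1:-A, 2:-A, 3:-B, 4:-C, 5:+B, 6:+C, 7:+B, 8:+C, 9:-B, 10:-C, 11:-C, 12:+C, 13:+C, 14:+C
Rule 2 (two of three consecutive points beyond the same 2σ limit) is satisfied at point 2.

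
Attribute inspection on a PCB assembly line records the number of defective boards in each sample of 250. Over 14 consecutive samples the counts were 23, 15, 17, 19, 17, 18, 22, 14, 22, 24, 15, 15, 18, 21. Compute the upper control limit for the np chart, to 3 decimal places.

31.010

p̄ = Σdᵢ / (k·n) = 260 / (14 × 250) = 0.07429
UCL = np̄ + 3·√(np̄(1−p̄)) = 18.5714 + 3 × √(18.5714×0.92571) = 18.5714 + 3 × 4.1463 = 31.0103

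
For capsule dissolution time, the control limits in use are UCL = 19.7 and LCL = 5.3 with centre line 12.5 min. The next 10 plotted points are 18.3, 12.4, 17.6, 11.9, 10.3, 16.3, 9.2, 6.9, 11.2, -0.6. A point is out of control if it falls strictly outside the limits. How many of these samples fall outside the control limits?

1

Compare each point to [5.3, 19.7]: sample 10 = -0.6 < LCL.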